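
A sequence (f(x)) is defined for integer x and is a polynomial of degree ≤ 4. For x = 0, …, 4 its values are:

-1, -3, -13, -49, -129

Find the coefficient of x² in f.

Write f(x) = ax^4 + bx³ + cx² + dx + e; the 5 given values yield a linear system in the 5 coefficients.
Solving, the leading coefficient vanishes, and f(x) = -3x³ + 5x² - 4x - 1.
The coefficient of x² is 5.

5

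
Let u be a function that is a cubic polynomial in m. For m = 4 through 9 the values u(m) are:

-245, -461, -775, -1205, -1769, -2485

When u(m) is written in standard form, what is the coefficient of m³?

First differences: -216, -314, -430, -564, -716. Second differences: -98, -116, -134, -152. Third differences: -18, -18, -18.
Level-3 differences are constant, so u has degree 3.
Fitting a degree-3 polynomial gives u(m) = -3m³ - 4m² + 3m - 1.
The coefficient of m³ is -3.

-3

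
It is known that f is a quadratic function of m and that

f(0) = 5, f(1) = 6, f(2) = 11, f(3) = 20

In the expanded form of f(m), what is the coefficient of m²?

Write f(m) = am² + bm + c; the 4 given values yield a linear system in the 3 coefficients.
Solving, f(m) = 2m² - m + 5.
The coefficient of m² is 2.

2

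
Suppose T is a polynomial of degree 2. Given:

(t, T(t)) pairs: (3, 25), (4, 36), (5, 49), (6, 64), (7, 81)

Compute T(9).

121

First differences: 11, 13, 15, 17. Second differences: 2, 2, 2.
Level-2 differences are constant, so T has degree 2.
Fitting a degree-2 polynomial gives T(t) = t² + 4t + 4.
Then T(9) = 121.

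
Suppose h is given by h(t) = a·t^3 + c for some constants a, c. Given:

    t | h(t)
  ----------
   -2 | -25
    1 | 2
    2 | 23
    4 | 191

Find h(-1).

-4

From h(-2) = -25 and h(1) = 2: -8a + c = -25 and 1a + c = 2.
Subtracting: 9a = 27, so a = 3; then c = -25 − 3·(-8) = -1.
So h(t) = 3t³ − 1, and h(-1) = -4.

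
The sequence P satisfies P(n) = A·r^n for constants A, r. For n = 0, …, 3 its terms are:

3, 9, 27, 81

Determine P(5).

729

Consecutive ratio: 9/3 = 3, and 27/9 = 3, so r = 3.
Then A·3^0 = 3 gives A = 3, and P(n) = 3·3^n.
P(5) = 3·3^5 = 729.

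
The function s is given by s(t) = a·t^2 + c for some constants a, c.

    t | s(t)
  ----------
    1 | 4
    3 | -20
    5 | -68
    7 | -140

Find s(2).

From s(1) = 4 and s(3) = -20: 1a + c = 4 and 9a + c = -20.
Subtracting: 8a = -24, so a = -3; then c = 4 − (-3)·1 = 7.
So s(t) = -3t² + 7, and s(2) = -5.

-5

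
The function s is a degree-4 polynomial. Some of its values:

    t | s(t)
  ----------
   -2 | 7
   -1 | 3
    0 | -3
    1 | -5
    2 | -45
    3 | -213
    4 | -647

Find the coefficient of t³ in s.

-3

Write s(t) = at^4 + bt³ + ct² + dt + e; the 7 given values yield a linear system in the 5 coefficients.
Solving, s(t) = -2t^4 - 3t³ + 4t² - t - 3.
The coefficient of t³ is -3.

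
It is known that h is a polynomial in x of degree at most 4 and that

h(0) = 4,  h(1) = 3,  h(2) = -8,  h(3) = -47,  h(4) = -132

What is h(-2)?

First differences: -1, -11, -39, -85. Second differences: -10, -28, -46. Third differences: -18, -18.
Level-3 differences are constant, so h has degree 3.
Fitting a degree-3 polynomial gives h(x) = -3x³ + 4x² - 2x + 4.
Then h(-2) = 48.

48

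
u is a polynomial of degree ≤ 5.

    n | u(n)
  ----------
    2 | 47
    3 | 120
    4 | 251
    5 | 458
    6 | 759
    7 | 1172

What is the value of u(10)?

Write u(n) = an^5 + bn^4 + cn³ + dn² + en + p; the 6 given values yield a linear system in the 6 coefficients.
Solving, the top 2 coefficients vanish, and u(n) = 3n³ + 2n² + 6n + 3.
Then u(10) = 3263.

3263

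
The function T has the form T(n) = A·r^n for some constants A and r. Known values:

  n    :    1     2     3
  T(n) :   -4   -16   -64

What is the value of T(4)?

-256

Consecutive ratio: -16/(-4) = 4, and -64/(-16) = 4, so r = 4.
Then A·4^1 = -4 gives A = -1, and T(n) = -1·4^n.
T(4) = -1·4^4 = -256.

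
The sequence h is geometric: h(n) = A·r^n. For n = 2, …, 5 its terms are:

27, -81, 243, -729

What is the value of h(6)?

2187

Consecutive ratio: -81/27 = -3, and 243/(-81) = -3, so r = -3.
Then A·(-3)^2 = 27 gives A = 3, and h(n) = 3·(-3)^n.
h(6) = 3·(-3)^6 = 2187.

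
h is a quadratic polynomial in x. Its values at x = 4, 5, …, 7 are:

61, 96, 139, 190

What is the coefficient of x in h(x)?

-1

Write h(x) = ax² + bx + c; the 4 given values yield a linear system in the 3 coefficients.
Solving, h(x) = 4x² - x + 1.
The coefficient of x is -1.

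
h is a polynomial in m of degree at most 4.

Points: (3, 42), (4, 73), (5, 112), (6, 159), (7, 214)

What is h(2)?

First differences: 31, 39, 47, 55. Second differences: 8, 8, 8.
Level-2 differences are constant, so h has degree 2.
Fitting a degree-2 polynomial gives h(m) = 4m² + 3m - 3.
Then h(2) = 19.

19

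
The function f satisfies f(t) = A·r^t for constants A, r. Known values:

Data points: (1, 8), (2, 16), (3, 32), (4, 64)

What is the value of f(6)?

256

Consecutive ratio: 16/8 = 2, and 32/16 = 2, so r = 2.
Then A·2^1 = 8 gives A = 4, and f(t) = 4·2^t.
f(6) = 4·2^6 = 256.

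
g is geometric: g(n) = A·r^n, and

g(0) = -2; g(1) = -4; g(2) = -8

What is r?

2

Consecutive ratio: -4/(-2) = 2, and -8/(-4) = 2, so r = 2.
Then A·2^0 = -2 gives A = -2, and g(n) = -2·2^n.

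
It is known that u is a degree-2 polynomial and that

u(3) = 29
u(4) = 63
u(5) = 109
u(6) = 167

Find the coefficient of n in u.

-8

Write u(n) = an² + bn + c; the 4 given values yield a linear system in the 3 coefficients.
Solving, u(n) = 6n² - 8n - 1.
The coefficient of n is -8.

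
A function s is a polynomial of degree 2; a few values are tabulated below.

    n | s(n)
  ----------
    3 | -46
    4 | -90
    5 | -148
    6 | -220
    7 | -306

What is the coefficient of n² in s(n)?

First differences: -44, -58, -72, -86. Second differences: -14, -14, -14.
Level-2 differences are constant, so s has degree 2.
Fitting a degree-2 polynomial gives s(n) = -7n² + 5n + 2.
The coefficient of n² is -7.

-7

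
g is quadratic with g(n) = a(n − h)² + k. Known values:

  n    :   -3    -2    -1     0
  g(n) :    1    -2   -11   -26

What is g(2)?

-74

First differences -3, -9, -15; second difference -6 = 2a, so a = -3.
Expanding, the n-coefficient is −2ah = 6h; matching it to the data gives h = -3, and then k = 1.
So g(n) = -3(n + 3)² + 1.
g(2) = -3·5² + 1 = -74.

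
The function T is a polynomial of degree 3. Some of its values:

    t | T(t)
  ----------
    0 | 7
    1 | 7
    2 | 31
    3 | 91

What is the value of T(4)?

Write T(t) = at³ + bt² + ct + d; the 4 given values yield a linear system in the 4 coefficients.
Solving, T(t) = 2t³ + 6t² - 8t + 7.
Then T(4) = 199.

199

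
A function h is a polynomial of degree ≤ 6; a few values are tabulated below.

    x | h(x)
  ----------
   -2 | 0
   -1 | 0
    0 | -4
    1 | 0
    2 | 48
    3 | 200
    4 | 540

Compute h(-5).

216

First differences: 0, -4, 4, 48, 152, 340. Second differences: -4, 8, 44, 104, 188. Third differences: 12, 36, 60, 84. Fourth differences: 24, 24, 24.
Level-4 differences are constant, so h has degree 4.
Fitting a degree-4 polynomial gives h(x) = x^4 + 4x³ + 3x² - 4x - 4.
Then h(-5) = 216.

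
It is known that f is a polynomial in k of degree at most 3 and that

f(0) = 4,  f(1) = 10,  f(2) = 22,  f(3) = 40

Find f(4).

First differences: 6, 12, 18. Second differences: 6, 6.
Level-2 differences are constant, so f has degree 2.
Extending the table by one column gives the next first difference 24, so f(4) = 40 + 24 = 64.

64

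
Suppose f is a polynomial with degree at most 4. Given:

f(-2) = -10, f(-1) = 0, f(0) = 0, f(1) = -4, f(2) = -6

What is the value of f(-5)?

-160

Write f(m) = am^4 + bm³ + cm² + dm + e; the 5 given values yield a linear system in the 5 coefficients.
Solving, the leading coefficient vanishes, and f(m) = m³ - 2m² - 3m.
Then f(-5) = -160.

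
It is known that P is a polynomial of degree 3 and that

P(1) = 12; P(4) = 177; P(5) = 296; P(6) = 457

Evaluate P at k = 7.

666

Write P(k) = ak³ + bk² + ck + d; the 4 given values yield a linear system in the 4 coefficients.
Solving, P(k) = k³ + 6k² + 4k + 1.
Then P(7) = 666.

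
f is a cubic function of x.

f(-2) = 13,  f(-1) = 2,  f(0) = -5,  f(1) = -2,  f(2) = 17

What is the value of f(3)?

First differences: -11, -7, 3, 19. Second differences: 4, 10, 16. Third differences: 6, 6.
Level-3 differences are constant, so f has degree 3.
Extending the table by one column gives the next first difference 41, so f(3) = 17 + 41 = 58.

58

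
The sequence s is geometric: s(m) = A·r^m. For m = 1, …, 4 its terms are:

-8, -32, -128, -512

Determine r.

Consecutive ratio: -32/(-8) = 4, and -128/(-32) = 4, so r = 4.
Then A·4^1 = -8 gives A = -2, and s(m) = -2·4^m.

4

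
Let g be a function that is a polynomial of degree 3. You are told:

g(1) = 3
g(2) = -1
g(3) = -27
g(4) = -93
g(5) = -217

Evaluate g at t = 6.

-417

First differences: -4, -26, -66, -124. Second differences: -22, -40, -58. Third differences: -18, -18.
Level-3 differences are constant, so g has degree 3.
Fitting a degree-3 polynomial gives g(t) = -3t³ + 7t² - 4t + 3.
Then g(6) = -417.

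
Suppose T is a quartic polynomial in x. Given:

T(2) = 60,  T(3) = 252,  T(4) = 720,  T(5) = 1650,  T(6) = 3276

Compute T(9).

15390

Write T(x) = ax^4 + bx³ + cx² + dx + e; the 5 given values yield a linear system in the 5 coefficients.
Solving, T(x) = 2x^4 + 3x³ + x².
Then T(9) = 15390.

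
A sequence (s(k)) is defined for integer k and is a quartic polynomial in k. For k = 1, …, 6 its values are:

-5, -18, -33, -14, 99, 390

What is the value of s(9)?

First differences: -13, -15, 19, 113, 291. Second differences: -2, 34, 94, 178. Third differences: 36, 60, 84. Fourth differences: 24, 24.
Level-4 differences are constant, so s has degree 4.
Fitting a degree-4 polynomial gives s(k) = k^4 - 4k³ - 2k² + 6k - 6.
Then s(9) = 3531.

3531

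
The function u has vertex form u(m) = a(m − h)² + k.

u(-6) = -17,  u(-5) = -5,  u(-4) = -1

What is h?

First differences 12, 4; second difference -8 = 2a, so a = -4.
Expanding, the m-coefficient is −2ah = 8h; matching it to the data gives h = -4, and then k = -1.
So u(m) = -4(m + 4)² − 1.
Hence h = -4.

-4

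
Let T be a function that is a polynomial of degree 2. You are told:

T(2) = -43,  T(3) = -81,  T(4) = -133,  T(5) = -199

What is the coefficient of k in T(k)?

-3

First differences: -38, -52, -66. Second differences: -14, -14.
Level-2 differences are constant, so T has degree 2.
Fitting a degree-2 polynomial gives T(k) = -7k² - 3k - 9.
The coefficient of k is -3.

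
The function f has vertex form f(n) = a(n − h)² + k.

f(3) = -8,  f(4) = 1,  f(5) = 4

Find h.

5

First differences 9, 3; second difference -6 = 2a, so a = -3.
Expanding, the n-coefficient is −2ah = 6h; matching it to the data gives h = 5, and then k = 4.
So f(n) = -3(n − 5)² + 4.
Hence h = 5.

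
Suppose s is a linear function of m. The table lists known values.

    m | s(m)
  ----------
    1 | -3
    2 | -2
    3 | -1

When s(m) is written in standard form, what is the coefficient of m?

Write s(m) = am + b; the 3 given values yield a linear system in the 2 coefficients.
Solving, s(m) = m - 4.
The coefficient of m is 1.

1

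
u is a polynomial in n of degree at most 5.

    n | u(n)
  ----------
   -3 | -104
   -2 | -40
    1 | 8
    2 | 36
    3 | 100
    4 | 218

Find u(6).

688

Write u(n) = an^5 + bn^4 + cn³ + dn² + en + p; the 6 given values yield a linear system in the 6 coefficients.
Solving, the top 2 coefficients vanish, and u(n) = 3n³ + 7n - 2.
Then u(6) = 688.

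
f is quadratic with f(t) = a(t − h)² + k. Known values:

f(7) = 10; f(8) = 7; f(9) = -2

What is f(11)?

-38

First differences -3, -9; second difference -6 = 2a, so a = -3.
Expanding, the t-coefficient is −2ah = 6h; matching it to the data gives h = 7, and then k = 10.
So f(t) = -3(t − 7)² + 10.
f(11) = -3·4² + 10 = -38.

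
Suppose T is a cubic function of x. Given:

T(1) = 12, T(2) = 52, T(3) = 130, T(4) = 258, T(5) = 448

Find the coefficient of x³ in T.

2

First differences: 40, 78, 128, 190. Second differences: 38, 50, 62. Third differences: 12, 12.
Level-3 differences are constant, so T has degree 3.
Fitting a degree-3 polynomial gives T(x) = 2x³ + 7x² + 5x - 2.
The coefficient of x³ is 2.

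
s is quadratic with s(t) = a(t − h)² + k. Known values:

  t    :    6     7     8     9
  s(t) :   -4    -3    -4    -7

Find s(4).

First differences 1, -1, -3; second difference -2 = 2a, so a = -1.
Expanding, the t-coefficient is −2ah = 2h; matching it to the data gives h = 7, and then k = -3.
So s(t) = -1(t − 7)² − 3.
s(4) = -1·(-3)² − 3 = -12.

-12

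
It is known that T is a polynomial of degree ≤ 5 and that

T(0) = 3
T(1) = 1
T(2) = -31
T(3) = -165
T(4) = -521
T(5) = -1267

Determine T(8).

-8245

Write T(x) = ax^5 + bx^4 + cx³ + dx² + ex + p; the 6 given values yield a linear system in the 6 coefficients.
Solving, the leading coefficient vanishes, and T(x) = -2x^4 - x² + x + 3.
Then T(8) = -8245.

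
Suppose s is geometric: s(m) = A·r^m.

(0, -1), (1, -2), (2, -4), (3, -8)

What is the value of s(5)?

-32

Consecutive ratio: -2/(-1) = 2, and -4/(-2) = 2, so r = 2.
Then A·2^0 = -1 gives A = -1, and s(m) = -1·2^m.
s(5) = -1·2^5 = -32.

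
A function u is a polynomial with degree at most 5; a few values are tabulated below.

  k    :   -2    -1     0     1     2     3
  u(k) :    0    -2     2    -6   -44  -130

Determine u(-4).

First differences: -2, 4, -8, -38, -86. Second differences: 6, -12, -30, -48. Third differences: -18, -18, -18.
Level-3 differences are constant, so u has degree 3.
Fitting a degree-3 polynomial gives u(k) = -3k³ - 6k² + k + 2.
Then u(-4) = 94.

94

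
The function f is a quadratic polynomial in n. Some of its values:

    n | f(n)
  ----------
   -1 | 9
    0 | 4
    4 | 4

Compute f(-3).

25

Write f(n) = an² + bn + c; the 3 given values yield a linear system in the 3 coefficients.
Solving, f(n) = n² - 4n + 4.
Then f(-3) = 25.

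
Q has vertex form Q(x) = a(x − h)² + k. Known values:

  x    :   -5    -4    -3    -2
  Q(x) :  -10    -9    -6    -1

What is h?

-5

First differences 1, 3, 5; second difference 2 = 2a, so a = 1.
Expanding, the x-coefficient is −2ah = -2h; matching it to the data gives h = -5, and then k = -10.
So Q(x) = 1(x + 5)² − 10.
Hence h = -5.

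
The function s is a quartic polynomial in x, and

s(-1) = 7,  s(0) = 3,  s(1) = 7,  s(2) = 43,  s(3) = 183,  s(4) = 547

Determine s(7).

4903

First differences: -4, 4, 36, 140, 364. Second differences: 8, 32, 104, 224. Third differences: 24, 72, 120. Fourth differences: 48, 48.
Level-4 differences are constant, so s has degree 4.
Fitting a degree-4 polynomial gives s(x) = 2x^4 + 2x² + 3.
Then s(7) = 4903.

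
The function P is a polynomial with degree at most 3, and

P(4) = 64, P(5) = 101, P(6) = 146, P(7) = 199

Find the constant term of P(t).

First differences: 37, 45, 53. Second differences: 8, 8.
Level-2 differences are constant, so P has degree 2.
Fitting a degree-2 polynomial gives P(t) = 4t² + t - 4.
The constant term is P(0) = -4.

-4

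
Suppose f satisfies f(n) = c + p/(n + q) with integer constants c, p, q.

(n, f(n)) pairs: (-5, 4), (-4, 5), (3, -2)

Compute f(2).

-3

(f(n) − c)(n + q) = p for each data point; the three points give a linear system in c and q, then p follows.
Solving: c = 1, q = 1, p = -12, so f(n) = 1 − 12/(n + 1).
Then f(2) = 1 − 12/3 = -3.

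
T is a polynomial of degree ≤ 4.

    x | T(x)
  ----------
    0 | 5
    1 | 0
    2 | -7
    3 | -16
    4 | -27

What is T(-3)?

8

First differences: -5, -7, -9, -11. Second differences: -2, -2, -2.
Level-2 differences are constant, so T has degree 2.
Fitting a degree-2 polynomial gives T(x) = -x² - 4x + 5.
Then T(-3) = 8.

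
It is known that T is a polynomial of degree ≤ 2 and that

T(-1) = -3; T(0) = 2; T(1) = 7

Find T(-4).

-18

First differences: 5, 5.
Level-1 differences are constant, so T has degree 1.
Fitting a degree-1 polynomial gives T(m) = 5m + 2.
Then T(-4) = -18.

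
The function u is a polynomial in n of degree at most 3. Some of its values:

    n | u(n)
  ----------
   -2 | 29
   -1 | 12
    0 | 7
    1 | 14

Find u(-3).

First differences: -17, -5, 7. Second differences: 12, 12.
Level-2 differences are constant, so u has degree 2.
Fitting a degree-2 polynomial gives u(n) = 6n² + n + 7.
Then u(-3) = 58.

58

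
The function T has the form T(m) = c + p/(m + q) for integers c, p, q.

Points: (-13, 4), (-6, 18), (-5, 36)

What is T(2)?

(T(m) − c)(m + q) = p for each data point; the three points give a linear system in c and q, then p follows.
Solving: c = 0, q = 4, p = -36, so T(m) = -36/(m + 4).
Then T(2) = 0 − 36/6 = -6.

-6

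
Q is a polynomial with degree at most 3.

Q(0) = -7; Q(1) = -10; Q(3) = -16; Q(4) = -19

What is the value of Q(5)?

-22

Write Q(k) = ak³ + bk² + ck + d; the 4 given values yield a linear system in the 4 coefficients.
Solving, the top 2 coefficients vanish, and Q(k) = -3k - 7.
Then Q(5) = -22.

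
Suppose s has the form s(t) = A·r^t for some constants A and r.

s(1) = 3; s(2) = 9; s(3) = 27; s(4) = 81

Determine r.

Consecutive ratio: 9/3 = 3, and 27/9 = 3, so r = 3.
Then A·3^1 = 3 gives A = 1, and s(t) = 1·3^t.

3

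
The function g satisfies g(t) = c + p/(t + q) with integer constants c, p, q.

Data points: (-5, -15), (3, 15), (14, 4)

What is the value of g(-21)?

(g(t) − c)(t + q) = p for each data point; the three points give a linear system in c and q, then p follows.
Solving: c = 0, q = 1, p = 60, so g(t) = 60/(t + 1).
Then g(-21) = 0 + 60/(-20) = -3.

-3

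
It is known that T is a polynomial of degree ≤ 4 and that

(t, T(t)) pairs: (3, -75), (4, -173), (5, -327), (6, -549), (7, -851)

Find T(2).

-21

First differences: -98, -154, -222, -302. Second differences: -56, -68, -80. Third differences: -12, -12.
Level-3 differences are constant, so T has degree 3.
Fitting a degree-3 polynomial gives T(t) = -2t³ - 4t² + 4t + 3.
Then T(2) = -21.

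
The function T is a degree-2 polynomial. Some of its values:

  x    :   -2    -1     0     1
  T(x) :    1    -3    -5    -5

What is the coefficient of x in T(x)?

-1

Write T(x) = ax² + bx + c; the 4 given values yield a linear system in the 3 coefficients.
Solving, T(x) = x² - x - 5.
The coefficient of x is -1.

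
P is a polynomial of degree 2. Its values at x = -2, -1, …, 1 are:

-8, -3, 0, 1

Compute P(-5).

-35

Write P(x) = ax² + bx + c; the 4 given values yield a linear system in the 3 coefficients.
Solving, P(x) = -x² + 2x.
Then P(-5) = -35.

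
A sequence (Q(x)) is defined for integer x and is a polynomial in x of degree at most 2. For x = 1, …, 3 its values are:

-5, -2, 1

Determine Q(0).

Write Q(x) = ax² + bx + c; the 3 given values yield a linear system in the 3 coefficients.
Solving, the leading coefficient vanishes, and Q(x) = 3x - 8.
Then Q(0) = -8.

-8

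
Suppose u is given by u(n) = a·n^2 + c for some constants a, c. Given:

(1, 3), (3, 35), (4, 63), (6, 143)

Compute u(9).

From u(1) = 3 and u(3) = 35: 1a + c = 3 and 9a + c = 35.
Subtracting: 8a = 32, so a = 4; then c = 3 − 4·1 = -1.
So u(n) = 4n² − 1, and u(9) = 323.

323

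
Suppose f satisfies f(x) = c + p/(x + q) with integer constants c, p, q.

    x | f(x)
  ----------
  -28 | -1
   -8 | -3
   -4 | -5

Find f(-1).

-10

(f(x) − c)(x + q) = p for each data point; the three points give a linear system in c and q, then p follows.
Solving: c = 0, q = -2, p = 30, so f(x) = 30/(x − 2).
Then f(-1) = 0 + 30/(-3) = -10.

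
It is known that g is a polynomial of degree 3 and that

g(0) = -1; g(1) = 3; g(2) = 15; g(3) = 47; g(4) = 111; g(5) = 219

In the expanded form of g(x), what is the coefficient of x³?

2

First differences: 4, 12, 32, 64, 108. Second differences: 8, 20, 32, 44. Third differences: 12, 12, 12.
Level-3 differences are constant, so g has degree 3.
Fitting a degree-3 polynomial gives g(x) = 2x³ - 2x² + 4x - 1.
The coefficient of x³ is 2.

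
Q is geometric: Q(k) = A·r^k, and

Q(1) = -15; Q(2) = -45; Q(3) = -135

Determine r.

Consecutive ratio: -45/(-15) = 3, and -135/(-45) = 3, so r = 3.
Then A·3^1 = -15 gives A = -5, and Q(k) = -5·3^k.

3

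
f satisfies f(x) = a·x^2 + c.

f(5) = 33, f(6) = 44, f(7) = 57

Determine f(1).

9

From f(5) = 33 and f(6) = 44: 25a + c = 33 and 36a + c = 44.
Subtracting: 11a = 11, so a = 1; then c = 33 − 1·25 = 8.
So f(x) = 1x² + 8, and f(1) = 9.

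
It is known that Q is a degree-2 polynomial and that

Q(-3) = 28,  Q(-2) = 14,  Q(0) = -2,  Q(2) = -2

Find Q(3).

4

Write Q(x) = ax² + bx + c; the 4 given values yield a linear system in the 3 coefficients.
Solving, Q(x) = 2x² - 4x - 2.
Then Q(3) = 4.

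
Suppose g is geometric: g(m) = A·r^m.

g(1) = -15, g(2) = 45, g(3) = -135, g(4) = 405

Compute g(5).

Consecutive ratio: 45/(-15) = -3, and -135/45 = -3, so r = -3.
Then A·(-3)^1 = -15 gives A = 5, and g(m) = 5·(-3)^m.
g(5) = 5·(-3)^5 = -1215.

-1215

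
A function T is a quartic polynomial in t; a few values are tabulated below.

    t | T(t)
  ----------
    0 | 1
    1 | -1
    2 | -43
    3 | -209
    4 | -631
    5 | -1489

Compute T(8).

-9199

First differences: -2, -42, -166, -422, -858. Second differences: -40, -124, -256, -436. Third differences: -84, -132, -180. Fourth differences: -48, -48.
Level-4 differences are constant, so T has degree 4.
Fitting a degree-4 polynomial gives T(t) = -2t^4 - 2t³ + 2t + 1.
Then T(8) = -9199.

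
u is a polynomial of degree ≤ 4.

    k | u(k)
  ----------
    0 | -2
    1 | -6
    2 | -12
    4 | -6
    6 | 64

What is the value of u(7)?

Write u(k) = ak^4 + bk³ + ck² + dk + e; the 5 given values yield a linear system in the 5 coefficients.
Solving, the leading coefficient vanishes, and u(k) = k³ - 4k² - k - 2.
Then u(7) = 138.

138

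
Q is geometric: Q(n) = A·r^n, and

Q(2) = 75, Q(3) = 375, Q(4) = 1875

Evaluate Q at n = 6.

Consecutive ratio: 375/75 = 5, and 1875/375 = 5, so r = 5.
Then A·5^2 = 75 gives A = 3, and Q(n) = 3·5^n.
Q(6) = 3·5^6 = 46875.

46875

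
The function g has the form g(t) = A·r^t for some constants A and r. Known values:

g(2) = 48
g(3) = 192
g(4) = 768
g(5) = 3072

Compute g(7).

Consecutive ratio: 192/48 = 4, and 768/192 = 4, so r = 4.
Then A·4^2 = 48 gives A = 3, and g(t) = 3·4^t.
g(7) = 3·4^7 = 49152.

49152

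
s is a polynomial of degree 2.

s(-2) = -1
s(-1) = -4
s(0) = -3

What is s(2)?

Write s(k) = ak² + bk + c; the 3 given values yield a linear system in the 3 coefficients.
Solving, s(k) = 2k² + 3k - 3.
Then s(2) = 11.

11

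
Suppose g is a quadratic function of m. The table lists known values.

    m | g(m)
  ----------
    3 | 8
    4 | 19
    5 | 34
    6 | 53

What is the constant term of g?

First differences: 11, 15, 19. Second differences: 4, 4.
Level-2 differences are constant, so g has degree 2.
Fitting a degree-2 polynomial gives g(m) = 2m² - 3m - 1.
The constant term is g(0) = -1.

-1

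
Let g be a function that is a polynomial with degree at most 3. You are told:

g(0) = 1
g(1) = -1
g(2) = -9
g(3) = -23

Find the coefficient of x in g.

1

First differences: -2, -8, -14. Second differences: -6, -6.
Level-2 differences are constant, so g has degree 2.
Fitting a degree-2 polynomial gives g(x) = -3x² + x + 1.
The coefficient of x is 1.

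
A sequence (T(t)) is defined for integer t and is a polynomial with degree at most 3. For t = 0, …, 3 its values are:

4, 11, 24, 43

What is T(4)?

68

First differences: 7, 13, 19. Second differences: 6, 6.
Level-2 differences are constant, so T has degree 2.
Fitting a degree-2 polynomial gives T(t) = 3t² + 4t + 4.
Then T(4) = 68.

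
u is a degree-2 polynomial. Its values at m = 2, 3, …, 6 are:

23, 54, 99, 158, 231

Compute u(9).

First differences: 31, 45, 59, 73. Second differences: 14, 14, 14.
Level-2 differences are constant, so u has degree 2.
Fitting a degree-2 polynomial gives u(m) = 7m² - 4m + 3.
Then u(9) = 534.

534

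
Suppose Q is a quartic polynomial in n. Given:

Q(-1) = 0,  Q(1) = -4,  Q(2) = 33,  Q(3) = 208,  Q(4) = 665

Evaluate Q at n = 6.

3241

Write Q(n) = an^4 + bn³ + cn² + dn + e; the 5 given values yield a linear system in the 5 coefficients.
Solving, Q(n) = 2n^4 + 4n³ - 5n² - 6n + 1.
Then Q(6) = 3241.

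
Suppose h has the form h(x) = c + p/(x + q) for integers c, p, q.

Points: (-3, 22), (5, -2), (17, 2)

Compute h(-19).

6

(h(x) − c)(x + q) = p for each data point; the three points give a linear system in c and q, then p follows.
Solving: c = 4, q = 1, p = -36, so h(x) = 4 − 36/(x + 1).
Then h(-19) = 4 − 36/(-18) = 6.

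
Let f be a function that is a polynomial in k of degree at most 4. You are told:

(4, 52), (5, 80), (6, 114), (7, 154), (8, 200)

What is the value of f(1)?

First differences: 28, 34, 40, 46. Second differences: 6, 6, 6.
Level-2 differences are constant, so f has degree 2.
Fitting a degree-2 polynomial gives f(k) = 3k² + k.
Then f(1) = 4.

4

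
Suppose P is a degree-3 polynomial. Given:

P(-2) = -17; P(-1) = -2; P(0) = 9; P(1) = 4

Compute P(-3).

-24

Write P(k) = ak³ + bk² + ck + d; the 4 given values yield a linear system in the 4 coefficients.
Solving, P(k) = -2k³ - 8k² + 5k + 9.
Then P(-3) = -24.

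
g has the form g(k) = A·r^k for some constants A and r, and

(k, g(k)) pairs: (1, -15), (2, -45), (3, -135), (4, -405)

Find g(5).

Consecutive ratio: -45/(-15) = 3, and -135/(-45) = 3, so r = 3.
Then A·3^1 = -15 gives A = -5, and g(k) = -5·3^k.
g(5) = -5·3^5 = -1215.

-1215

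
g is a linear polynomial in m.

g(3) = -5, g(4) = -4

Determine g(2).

Write g(m) = am + b; the 2 given values yield a linear system in the 2 coefficients.
Solving, g(m) = m - 8.
Then g(2) = -6.

-6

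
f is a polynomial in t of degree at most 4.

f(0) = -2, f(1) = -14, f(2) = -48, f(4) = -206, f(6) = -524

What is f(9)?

-1406

Write f(t) = at^4 + bt³ + ct² + dt + e; the 5 given values yield a linear system in the 5 coefficients.
Solving, the leading coefficient vanishes, and f(t) = -t³ - 8t² - 3t - 2.
Then f(9) = -1406.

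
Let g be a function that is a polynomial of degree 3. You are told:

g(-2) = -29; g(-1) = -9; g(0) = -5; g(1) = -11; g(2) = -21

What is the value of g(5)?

Write g(m) = am³ + bm² + cm + d; the 5 given values yield a linear system in the 4 coefficients.
Solving, g(m) = m³ - 5m² - 2m - 5.
Then g(5) = -15.

-15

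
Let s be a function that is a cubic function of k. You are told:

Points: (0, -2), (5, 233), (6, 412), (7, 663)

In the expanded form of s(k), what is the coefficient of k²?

Write s(k) = ak³ + bk² + ck + d; the 4 given values yield a linear system in the 4 coefficients.
Solving, s(k) = 2k³ - 3k - 2.
The coefficient of k² is 0.

0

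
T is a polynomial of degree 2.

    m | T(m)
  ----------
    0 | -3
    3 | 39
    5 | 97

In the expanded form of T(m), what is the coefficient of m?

5

Write T(m) = am² + bm + c; the 3 given values yield a linear system in the 3 coefficients.
Solving, T(m) = 3m² + 5m - 3.
The coefficient of m is 5.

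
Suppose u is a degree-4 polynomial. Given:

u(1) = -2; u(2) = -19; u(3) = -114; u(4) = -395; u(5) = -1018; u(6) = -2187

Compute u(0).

First differences: -17, -95, -281, -623, -1169. Second differences: -78, -186, -342, -546. Third differences: -108, -156, -204. Fourth differences: -48, -48.
Level-4 differences are constant, so u has degree 4.
Fitting a degree-4 polynomial gives u(m) = -2m^4 + 2m³ - m² + 2m - 3.
Then u(0) = -3.

-3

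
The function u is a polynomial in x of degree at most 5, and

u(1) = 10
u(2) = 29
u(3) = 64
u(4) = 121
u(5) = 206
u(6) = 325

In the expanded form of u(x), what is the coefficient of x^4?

0

Write u(x) = ax^5 + bx^4 + cx³ + dx² + ex + p; the 6 given values yield a linear system in the 6 coefficients.
Solving, the top 2 coefficients vanish, and u(x) = x³ + 2x² + 6x + 1.
The coefficient of x^4 is 0.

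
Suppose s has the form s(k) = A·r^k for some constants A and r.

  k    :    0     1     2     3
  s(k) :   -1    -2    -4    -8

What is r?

Consecutive ratio: -2/(-1) = 2, and -4/(-2) = 2, so r = 2.
Then A·2^0 = -1 gives A = -1, and s(k) = -1·2^k.

2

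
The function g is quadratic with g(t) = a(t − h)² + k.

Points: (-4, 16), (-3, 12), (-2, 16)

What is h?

First differences -4, 4; second difference 8 = 2a, so a = 4.
Expanding, the t-coefficient is −2ah = -8h; matching it to the data gives h = -3, and then k = 12.
So g(t) = 4(t + 3)² + 12.
Hence h = -3.

-3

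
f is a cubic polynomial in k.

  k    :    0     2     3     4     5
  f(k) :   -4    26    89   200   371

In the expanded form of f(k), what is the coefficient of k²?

6

Write f(k) = ak³ + bk² + ck + d; the 5 given values yield a linear system in the 4 coefficients.
Solving, f(k) = 2k³ + 6k² - 5k - 4.
The coefficient of k² is 6.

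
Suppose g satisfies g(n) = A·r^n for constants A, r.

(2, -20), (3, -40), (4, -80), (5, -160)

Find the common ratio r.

2

Consecutive ratio: -40/(-20) = 2, and -80/(-40) = 2, so r = 2.
Then A·2^2 = -20 gives A = -5, and g(n) = -5·2^n.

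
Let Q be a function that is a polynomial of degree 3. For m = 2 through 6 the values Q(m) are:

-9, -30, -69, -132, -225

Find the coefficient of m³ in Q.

First differences: -21, -39, -63, -93. Second differences: -18, -24, -30. Third differences: -6, -6.
Level-3 differences are constant, so Q has degree 3.
Fitting a degree-3 polynomial gives Q(m) = -m³ - 2m + 3.
The coefficient of m³ is -1.

-1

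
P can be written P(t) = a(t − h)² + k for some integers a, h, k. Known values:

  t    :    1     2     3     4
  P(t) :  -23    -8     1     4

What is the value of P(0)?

-44

First differences 15, 9, 3; second difference -6 = 2a, so a = -3.
Expanding, the t-coefficient is −2ah = 6h; matching it to the data gives h = 4, and then k = 4.
So P(t) = -3(t − 4)² + 4.
P(0) = -3·(-4)² + 4 = -44.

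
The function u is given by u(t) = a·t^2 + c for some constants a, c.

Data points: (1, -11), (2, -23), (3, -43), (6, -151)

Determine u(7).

-203

From u(1) = -11 and u(2) = -23: 1a + c = -11 and 4a + c = -23.
Subtracting: 3a = -12, so a = -4; then c = -11 − (-4)·1 = -7.
So u(t) = -4t² − 7, and u(7) = -203.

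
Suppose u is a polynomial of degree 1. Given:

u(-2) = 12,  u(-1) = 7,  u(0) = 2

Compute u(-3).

First differences: -5, -5.
Level-1 differences are constant, so u has degree 1.
Fitting a degree-1 polynomial gives u(n) = -5n + 2.
Then u(-3) = 17.

17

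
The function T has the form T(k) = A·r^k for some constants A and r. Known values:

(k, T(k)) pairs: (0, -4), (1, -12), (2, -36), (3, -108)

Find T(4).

Consecutive ratio: -12/(-4) = 3, and -36/(-12) = 3, so r = 3.
Then A·3^0 = -4 gives A = -4, and T(k) = -4·3^k.
T(4) = -4·3^4 = -324.

-324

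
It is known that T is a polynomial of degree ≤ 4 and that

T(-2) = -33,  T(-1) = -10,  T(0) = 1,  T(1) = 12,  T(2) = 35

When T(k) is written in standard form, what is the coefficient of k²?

Write T(k) = ak^4 + bk³ + ck² + dk + e; the 5 given values yield a linear system in the 5 coefficients.
Solving, the leading coefficient vanishes, and T(k) = 2k³ + 9k + 1.
The coefficient of k² is 0.

0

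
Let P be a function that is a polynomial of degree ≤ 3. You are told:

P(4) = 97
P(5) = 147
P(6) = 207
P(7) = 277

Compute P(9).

Write P(t) = at³ + bt² + ct + d; the 4 given values yield a linear system in the 4 coefficients.
Solving, the leading coefficient vanishes, and P(t) = 5t² + 5t - 3.
Then P(9) = 447.

447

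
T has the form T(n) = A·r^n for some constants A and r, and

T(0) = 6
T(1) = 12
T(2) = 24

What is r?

Consecutive ratio: 12/6 = 2, and 24/12 = 2, so r = 2.
Then A·2^0 = 6 gives A = 6, and T(n) = 6·2^n.

2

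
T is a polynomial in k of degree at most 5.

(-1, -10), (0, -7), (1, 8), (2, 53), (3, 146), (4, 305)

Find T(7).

1358

First differences: 3, 15, 45, 93, 159. Second differences: 12, 30, 48, 66. Third differences: 18, 18, 18.
Level-3 differences are constant, so T has degree 3.
Fitting a degree-3 polynomial gives T(k) = 3k³ + 6k² + 6k - 7.
Then T(7) = 1358.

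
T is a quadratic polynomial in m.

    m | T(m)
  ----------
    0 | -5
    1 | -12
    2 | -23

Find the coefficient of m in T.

-5

Write T(m) = am² + bm + c; the 3 given values yield a linear system in the 3 coefficients.
Solving, T(m) = -2m² - 5m - 5.
The coefficient of m is -5.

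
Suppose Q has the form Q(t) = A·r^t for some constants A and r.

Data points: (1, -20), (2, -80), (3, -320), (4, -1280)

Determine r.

4

Consecutive ratio: -80/(-20) = 4, and -320/(-80) = 4, so r = 4.
Then A·4^1 = -20 gives A = -5, and Q(t) = -5·4^t.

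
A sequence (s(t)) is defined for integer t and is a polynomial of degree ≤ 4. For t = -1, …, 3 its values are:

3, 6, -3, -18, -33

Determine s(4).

First differences: 3, -9, -15, -15. Second differences: -12, -6, 0. Third differences: 6, 6.
Level-3 differences are constant, so s has degree 3.
Fitting a degree-3 polynomial gives s(t) = t³ - 6t² - 4t + 6.
Then s(4) = -42.

-42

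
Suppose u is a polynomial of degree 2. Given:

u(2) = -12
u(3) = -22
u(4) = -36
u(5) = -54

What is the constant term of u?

First differences: -10, -14, -18. Second differences: -4, -4.
Level-2 differences are constant, so u has degree 2.
Fitting a degree-2 polynomial gives u(n) = -2n² - 4.
The constant term is u(0) = -4.

-4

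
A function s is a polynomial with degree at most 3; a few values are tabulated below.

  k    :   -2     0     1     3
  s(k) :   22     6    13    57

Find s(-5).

Write s(k) = ak³ + bk² + ck + d; the 4 given values yield a linear system in the 4 coefficients.
Solving, the leading coefficient vanishes, and s(k) = 5k² + 2k + 6.
Then s(-5) = 121.

121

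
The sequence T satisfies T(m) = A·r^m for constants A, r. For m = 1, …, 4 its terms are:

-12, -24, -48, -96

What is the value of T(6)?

-384

Consecutive ratio: -24/(-12) = 2, and -48/(-24) = 2, so r = 2.
Then A·2^1 = -12 gives A = -6, and T(m) = -6·2^m.
T(6) = -6·2^6 = -384.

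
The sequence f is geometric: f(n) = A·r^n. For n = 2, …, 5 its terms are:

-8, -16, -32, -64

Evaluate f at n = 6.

-128

Consecutive ratio: -16/(-8) = 2, and -32/(-16) = 2, so r = 2.
Then A·2^2 = -8 gives A = -2, and f(n) = -2·2^n.
f(6) = -2·2^6 = -128.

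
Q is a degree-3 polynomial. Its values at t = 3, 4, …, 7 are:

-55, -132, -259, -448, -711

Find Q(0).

First differences: -77, -127, -189, -263. Second differences: -50, -62, -74. Third differences: -12, -12.
Level-3 differences are constant, so Q has degree 3.
Fitting a degree-3 polynomial gives Q(t) = -2t³ - t² + 4t - 4.
Then Q(0) = -4.

-4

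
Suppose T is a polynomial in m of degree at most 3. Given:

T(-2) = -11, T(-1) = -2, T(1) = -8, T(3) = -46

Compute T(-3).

Write T(m) = am³ + bm² + cm + d; the 4 given values yield a linear system in the 4 coefficients.
Solving, the leading coefficient vanishes, and T(m) = -4m² - 3m - 1.
Then T(-3) = -28.

-28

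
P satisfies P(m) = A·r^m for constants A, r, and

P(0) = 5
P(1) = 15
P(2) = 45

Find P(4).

405

Consecutive ratio: 15/5 = 3, and 45/15 = 3, so r = 3.
Then A·3^0 = 5 gives A = 5, and P(m) = 5·3^m.
P(4) = 5·3^4 = 405.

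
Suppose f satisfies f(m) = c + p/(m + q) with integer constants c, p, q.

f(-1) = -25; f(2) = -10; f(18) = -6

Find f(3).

-9

(f(m) − c)(m + q) = p for each data point; the three points give a linear system in c and q, then p follows.
Solving: c = -5, q = 2, p = -20, so f(m) = -5 − 20/(m + 2).
Then f(3) = -5 − 20/5 = -9.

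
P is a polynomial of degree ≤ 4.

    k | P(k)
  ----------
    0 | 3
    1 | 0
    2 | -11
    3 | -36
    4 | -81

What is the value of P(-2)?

9

Write P(k) = ak^4 + bk³ + ck² + dk + e; the 5 given values yield a linear system in the 5 coefficients.
Solving, the leading coefficient vanishes, and P(k) = -k³ - k² - k + 3.
Then P(-2) = 9.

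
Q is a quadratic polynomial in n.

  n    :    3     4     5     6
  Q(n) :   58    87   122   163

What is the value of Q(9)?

322

First differences: 29, 35, 41. Second differences: 6, 6.
Level-2 differences are constant, so Q has degree 2.
Fitting a degree-2 polynomial gives Q(n) = 3n² + 8n + 7.
Then Q(9) = 322.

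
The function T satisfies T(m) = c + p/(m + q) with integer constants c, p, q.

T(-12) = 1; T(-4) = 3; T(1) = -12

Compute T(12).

-1

(T(m) − c)(m + q) = p for each data point; the three points give a linear system in c and q, then p follows.
Solving: c = 0, q = 0, p = -12, so T(m) = -12/(m + 0).
Then T(12) = 0 − 12/12 = -1.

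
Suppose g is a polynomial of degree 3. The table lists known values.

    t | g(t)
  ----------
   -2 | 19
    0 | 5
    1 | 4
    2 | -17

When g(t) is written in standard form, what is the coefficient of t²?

Write g(t) = at³ + bt² + ct + d; the 4 given values yield a linear system in the 4 coefficients.
Solving, g(t) = -3t³ - t² + 3t + 5.
The coefficient of t² is -1.

-1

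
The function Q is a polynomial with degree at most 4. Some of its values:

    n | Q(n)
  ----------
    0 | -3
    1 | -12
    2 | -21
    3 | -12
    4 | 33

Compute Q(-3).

-156

Write Q(n) = an^4 + bn³ + cn² + dn + e; the 5 given values yield a linear system in the 5 coefficients.
Solving, the leading coefficient vanishes, and Q(n) = 3n³ - 9n² - 3n - 3.
Then Q(-3) = -156.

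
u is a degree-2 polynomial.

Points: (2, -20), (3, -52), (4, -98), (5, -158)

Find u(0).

2

First differences: -32, -46, -60. Second differences: -14, -14.
Level-2 differences are constant, so u has degree 2.
Fitting a degree-2 polynomial gives u(x) = -7x² + 3x + 2.
Then u(0) = 2.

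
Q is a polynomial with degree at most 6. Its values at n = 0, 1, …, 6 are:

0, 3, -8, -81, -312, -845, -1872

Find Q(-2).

-96

Write Q(n) = an^6 + bn^5 + cn^4 + dn³ + en² + pn + q; the 7 given values yield a linear system in the 7 coefficients.
Solving, the top 2 coefficients vanish, and Q(n) = -2n^4 + 4n³ - 5n² + 6n.
Then Q(-2) = -96.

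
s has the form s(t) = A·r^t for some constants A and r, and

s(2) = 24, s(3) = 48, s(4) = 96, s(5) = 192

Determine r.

2

Consecutive ratio: 48/24 = 2, and 96/48 = 2, so r = 2.
Then A·2^2 = 24 gives A = 6, and s(t) = 6·2^t.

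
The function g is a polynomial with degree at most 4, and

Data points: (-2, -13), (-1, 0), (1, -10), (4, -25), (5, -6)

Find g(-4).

Write g(x) = ax^4 + bx³ + cx² + dx + e; the 5 given values yield a linear system in the 5 coefficients.
Solving, the leading coefficient vanishes, and g(x) = x³ - 4x² - 6x - 1.
Then g(-4) = -105.

-105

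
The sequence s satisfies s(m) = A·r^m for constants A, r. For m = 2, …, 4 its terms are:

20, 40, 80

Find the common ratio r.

Consecutive ratio: 40/20 = 2, and 80/40 = 2, so r = 2.
Then A·2^2 = 20 gives A = 5, and s(m) = 5·2^m.

2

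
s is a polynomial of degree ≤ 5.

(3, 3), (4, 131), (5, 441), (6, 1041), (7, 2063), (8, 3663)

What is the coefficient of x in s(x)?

-5

First differences: 128, 310, 600, 1022, 1600. Second differences: 182, 290, 422, 578. Third differences: 108, 132, 156. Fourth differences: 24, 24.
Level-4 differences are constant, so s has degree 4.
Fitting a degree-4 polynomial gives s(x) = x^4 - 6x² - 5x - 9.
The coefficient of x is -5.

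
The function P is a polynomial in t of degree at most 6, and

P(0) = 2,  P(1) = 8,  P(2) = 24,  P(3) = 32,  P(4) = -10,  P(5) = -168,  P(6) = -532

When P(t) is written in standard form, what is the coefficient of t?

1

Write P(t) = at^6 + bt^5 + ct^4 + dt³ + et² + pt + q; the 7 given values yield a linear system in the 7 coefficients.
Solving, the top 2 coefficients vanish, and P(t) = -t^4 + 3t³ + 3t² + t + 2.
The coefficient of t is 1.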